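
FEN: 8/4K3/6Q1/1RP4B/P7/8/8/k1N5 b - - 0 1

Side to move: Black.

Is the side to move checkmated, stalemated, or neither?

Black to move; black king on a1.
In check: no.
King squares — b1: attacked by Rb5; a2: attacked by Nc1; b2: attacked by Rb5.
Legal moves for Black: none.
Not in check and no legal moves → stalemate.

stalemate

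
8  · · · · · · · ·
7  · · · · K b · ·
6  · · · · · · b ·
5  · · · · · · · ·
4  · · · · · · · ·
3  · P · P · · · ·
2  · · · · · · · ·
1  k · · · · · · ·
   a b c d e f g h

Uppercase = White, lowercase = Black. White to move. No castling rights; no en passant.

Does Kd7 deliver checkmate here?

After Kd7: black king on a1; in check: no.
Black is not in check, so this cannot be checkmate.

no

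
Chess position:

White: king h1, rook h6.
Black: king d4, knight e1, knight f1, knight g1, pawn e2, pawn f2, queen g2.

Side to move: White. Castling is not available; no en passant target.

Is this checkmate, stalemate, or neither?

White to move; white king on h1.
In check: yes, from the black queen on g2.
King squares — g1: attacked by Pf2; g2: attacked by Ne1; h2: attacked by Nf1.
Legal moves for White: none.
In check with no legal moves → checkmate.

checkmate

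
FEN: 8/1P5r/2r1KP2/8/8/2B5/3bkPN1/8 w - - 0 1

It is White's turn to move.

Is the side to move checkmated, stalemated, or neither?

neither

White to move; white king on e6.
In check: yes, from the black rook on c6.
King squares — d5: available; e5: available; f5: available; d6: attacked by Rc6; f6: own pawn; d7: attacked by Rh7; e7: attacked by Rh7; f7: attacked by Rh7.
Legal moves for White: Kf5, Ke5, Kd5.
White is in check but has 3 legal moves → neither.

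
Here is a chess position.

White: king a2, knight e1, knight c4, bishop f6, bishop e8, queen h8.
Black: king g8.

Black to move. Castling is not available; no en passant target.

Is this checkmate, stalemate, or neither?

checkmate

Black to move; black king on g8.
In check: yes, from the white queen on h8.
King squares — f7: attacked by Be8; g7: attacked by Bf6; h7: attacked by Qh8; f8: attacked by Qh8; h8: attacked by Bf6.
Legal moves for Black: none.
In check with no legal moves → checkmate.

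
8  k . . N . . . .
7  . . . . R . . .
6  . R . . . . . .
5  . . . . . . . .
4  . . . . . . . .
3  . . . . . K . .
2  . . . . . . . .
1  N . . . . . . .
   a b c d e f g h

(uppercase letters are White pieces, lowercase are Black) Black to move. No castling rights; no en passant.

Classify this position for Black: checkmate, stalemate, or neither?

stalemate

Black to move; black king on a8.
In check: no.
King squares — a7: attacked by Re7; b7: attacked by Rb6; b8: attacked by Rb6.
Legal moves for Black: none.
Not in check and no legal moves → stalemate.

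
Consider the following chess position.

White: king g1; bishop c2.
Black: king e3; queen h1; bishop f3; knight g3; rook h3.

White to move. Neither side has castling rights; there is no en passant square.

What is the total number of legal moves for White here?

White to move; king on g1.
In check: yes, from the black queen on h1.
Legal moves: none.
Count: 0.

0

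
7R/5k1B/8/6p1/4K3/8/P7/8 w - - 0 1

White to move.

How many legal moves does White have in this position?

White to move; king on e4.
In check: no.
Legal moves: Rg8, Rf8+, Re8, Rd8, Rc8, Rb8, Ra8, Bg8+, Bg6+, Bf5, Kf5, Ke5, Kd5, Kd4, Kf3, Ke3, Kd3, a3, a4.
Count: 19.

19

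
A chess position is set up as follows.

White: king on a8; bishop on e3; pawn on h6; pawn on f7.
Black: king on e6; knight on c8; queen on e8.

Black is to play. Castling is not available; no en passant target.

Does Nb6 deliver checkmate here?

no

After Nb6: white king on a8; in check: yes, from the black knight on b6 and the black queen on e8.
White has 2 legal replies: Kb7, Ka7.
In check but a legal move exists → not checkmate.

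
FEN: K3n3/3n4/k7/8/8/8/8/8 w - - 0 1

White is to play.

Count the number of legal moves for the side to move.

0

White to move; king on a8.
In check: no.
Legal moves: none.
Count: 0.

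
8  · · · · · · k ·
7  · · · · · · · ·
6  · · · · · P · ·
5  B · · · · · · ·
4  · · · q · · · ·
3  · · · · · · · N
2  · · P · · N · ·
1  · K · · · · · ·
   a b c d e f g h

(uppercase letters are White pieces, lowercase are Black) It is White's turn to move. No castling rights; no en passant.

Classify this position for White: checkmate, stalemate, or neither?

neither

White to move; white king on b1.
In check: no.
Legal moves for White include: Bd8, Bc7, Bb6, Bb4, Bc3, Bd2, Be1, Ng5, Nf4, Ng1, Ng4, Ne4, Nd3, Nh1, Nd1, Ka2, Kc1, f7+, ... (list truncated; more exist).
White has legal moves and is not in check → neither.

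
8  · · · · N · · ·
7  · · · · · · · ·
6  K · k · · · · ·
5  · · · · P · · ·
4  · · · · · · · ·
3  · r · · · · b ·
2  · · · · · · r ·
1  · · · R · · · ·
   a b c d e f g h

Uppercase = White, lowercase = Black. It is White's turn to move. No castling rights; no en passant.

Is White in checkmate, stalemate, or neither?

White to move; white king on a6.
In check: no.
Legal moves for White include: Ng7, Nc7, Nf6, Nd6, Ka7, Ka5, Rd8, Rd7, Rd6+, Rd5, Rd4, Rd3, Rd2, Rh1, Rg1, Rf1, Re1, Rc1+, ... (list truncated; more exist).
White has legal moves and is not in check → neither.

neither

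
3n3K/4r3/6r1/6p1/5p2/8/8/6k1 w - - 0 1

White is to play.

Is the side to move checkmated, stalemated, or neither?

stalemate

White to move; white king on h8.
In check: no.
King squares — g7: attacked by Rg6; h7: attacked by Re7; g8: attacked by Rg6.
Legal moves for White: none.
Not in check and no legal moves → stalemate.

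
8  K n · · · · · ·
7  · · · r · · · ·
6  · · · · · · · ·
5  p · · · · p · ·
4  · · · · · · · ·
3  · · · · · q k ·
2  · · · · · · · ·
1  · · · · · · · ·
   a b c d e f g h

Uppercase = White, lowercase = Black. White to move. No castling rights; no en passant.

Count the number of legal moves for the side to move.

White to move; king on a8.
In check: yes, from the black queen on f3.
Legal moves: Kxb8.
Count: 1.

1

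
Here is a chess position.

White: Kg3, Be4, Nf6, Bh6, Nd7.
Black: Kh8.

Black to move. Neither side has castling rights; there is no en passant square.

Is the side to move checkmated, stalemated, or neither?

stalemate

Black to move; black king on h8.
In check: no.
King squares — g7: attacked by Bh6; h7: attacked by Be4; g8: attacked by Nf6.
Legal moves for Black: none.
Not in check and no legal moves → stalemate.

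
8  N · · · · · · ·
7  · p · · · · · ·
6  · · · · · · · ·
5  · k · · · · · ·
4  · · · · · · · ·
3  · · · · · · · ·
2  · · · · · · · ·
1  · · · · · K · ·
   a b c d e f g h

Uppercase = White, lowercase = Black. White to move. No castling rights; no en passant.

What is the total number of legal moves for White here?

7

White to move; king on f1.
In check: no.
Legal moves: Nc7+, Nb6, Kg2, Kf2, Ke2, Kg1, Ke1.
Count: 7.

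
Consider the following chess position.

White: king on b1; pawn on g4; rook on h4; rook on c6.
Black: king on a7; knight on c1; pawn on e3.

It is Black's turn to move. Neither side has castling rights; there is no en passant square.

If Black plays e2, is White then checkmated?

no

After e2: white king on b1; in check: no.
White is not in check, so this cannot be checkmate.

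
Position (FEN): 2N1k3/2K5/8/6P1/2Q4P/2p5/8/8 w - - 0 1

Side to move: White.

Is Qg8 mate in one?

yes

After Qg8: black king on e8; in check: yes, from the white queen on g8.
King squares — d7: attacked by Kc7; e7: attacked by Nc8; f7: attacked by Qg8; d8: attacked by Kc7; f8: attacked by Qg8.
Black has no legal moves → checkmate.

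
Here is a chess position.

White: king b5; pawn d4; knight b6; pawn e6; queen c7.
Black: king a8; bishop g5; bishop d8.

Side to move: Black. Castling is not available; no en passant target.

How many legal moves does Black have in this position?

0

Black to move; king on a8.
In check: yes, from the white knight on b6.
Legal moves: none.
Count: 0.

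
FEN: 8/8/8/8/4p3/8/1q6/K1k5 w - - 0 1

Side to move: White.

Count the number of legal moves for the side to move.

White to move; king on a1.
In check: yes, from the black queen on b2.
Legal moves: none.
Count: 0.

0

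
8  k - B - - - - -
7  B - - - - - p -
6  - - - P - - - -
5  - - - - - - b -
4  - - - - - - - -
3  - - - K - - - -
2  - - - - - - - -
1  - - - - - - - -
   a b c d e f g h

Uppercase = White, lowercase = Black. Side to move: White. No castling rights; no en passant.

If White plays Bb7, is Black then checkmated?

After Bb7: black king on a8; in check: yes, from the white bishop on b7.
Black has 2 legal replies: Kxb7, Kxa7.
In check but a legal move exists → not checkmate.

no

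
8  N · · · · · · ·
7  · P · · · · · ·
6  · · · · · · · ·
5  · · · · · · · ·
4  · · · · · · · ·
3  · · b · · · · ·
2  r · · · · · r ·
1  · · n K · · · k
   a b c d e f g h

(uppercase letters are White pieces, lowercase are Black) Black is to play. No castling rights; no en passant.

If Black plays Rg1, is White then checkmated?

yes

After Rg1: white king on d1; in check: yes, from the black rook on g1.
King squares — c1: attacked by Rg1; e1: attacked by Rg1; c2: attacked by Ra2; d2: attacked by Ra2; e2: attacked by Nc1.
White has no legal moves → checkmate.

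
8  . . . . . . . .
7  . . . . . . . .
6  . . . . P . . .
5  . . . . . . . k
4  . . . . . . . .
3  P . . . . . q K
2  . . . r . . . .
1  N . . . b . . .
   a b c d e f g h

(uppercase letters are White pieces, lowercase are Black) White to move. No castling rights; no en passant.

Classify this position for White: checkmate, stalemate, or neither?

checkmate

White to move; white king on h3.
In check: yes, from the black queen on g3.
King squares — g2: attacked by Rd2; h2: attacked by Rd2; g3: attacked by Be1; g4: attacked by Qg3; h4: attacked by Qg3.
Legal moves for White: none.
In check with no legal moves → checkmate.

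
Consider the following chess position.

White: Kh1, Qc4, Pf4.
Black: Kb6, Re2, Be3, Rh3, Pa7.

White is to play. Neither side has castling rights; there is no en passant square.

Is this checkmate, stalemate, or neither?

checkmate

White to move; white king on h1.
In check: yes, from the black rook on h3.
King squares — g1: attacked by Be3; g2: attacked by Re2; h2: attacked by Re2.
Legal moves for White: none.
In check with no legal moves → checkmate.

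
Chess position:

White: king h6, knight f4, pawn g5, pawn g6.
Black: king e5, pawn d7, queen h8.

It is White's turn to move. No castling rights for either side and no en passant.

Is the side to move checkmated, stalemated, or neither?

checkmate

White to move; white king on h6.
In check: yes, from the black queen on h8.
King squares — g5: own pawn; h5: attacked by Qh8; g6: own pawn; g7: attacked by Qh8; h7: attacked by Qh8.
Legal moves for White: none.
In check with no legal moves → checkmate.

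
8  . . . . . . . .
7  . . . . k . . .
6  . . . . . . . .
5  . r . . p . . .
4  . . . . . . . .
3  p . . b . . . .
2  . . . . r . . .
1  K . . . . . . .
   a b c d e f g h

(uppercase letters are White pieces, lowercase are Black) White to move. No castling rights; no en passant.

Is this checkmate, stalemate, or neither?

stalemate

White to move; white king on a1.
In check: no.
King squares — b1: attacked by Bd3; a2: attacked by Re2; b2: attacked by Re2.
Legal moves for White: none.
Not in check and no legal moves → stalemate.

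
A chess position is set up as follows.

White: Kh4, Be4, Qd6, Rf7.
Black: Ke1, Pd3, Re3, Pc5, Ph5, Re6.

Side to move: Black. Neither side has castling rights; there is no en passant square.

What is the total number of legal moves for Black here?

18

Black to move; king on e1.
In check: no.
Legal moves: Re8, Re7, Rh6, Rg6, Rf6, Rxd6, Re5, R6xe4+, R3xe4+, Rh3+, Rg3, Rf3, Re2, Ke2, Kd2, Kd1, c4, d2.
Count: 18.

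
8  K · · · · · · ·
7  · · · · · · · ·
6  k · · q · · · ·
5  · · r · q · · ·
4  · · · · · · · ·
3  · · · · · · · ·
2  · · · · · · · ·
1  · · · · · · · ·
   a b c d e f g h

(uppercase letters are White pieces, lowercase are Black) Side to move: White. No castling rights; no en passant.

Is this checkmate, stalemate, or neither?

stalemate

White to move; white king on a8.
In check: no.
King squares — a7: attacked by Ka6; b7: attacked by Ka6; b8: attacked by Qd6.
Legal moves for White: none.
Not in check and no legal moves → stalemate.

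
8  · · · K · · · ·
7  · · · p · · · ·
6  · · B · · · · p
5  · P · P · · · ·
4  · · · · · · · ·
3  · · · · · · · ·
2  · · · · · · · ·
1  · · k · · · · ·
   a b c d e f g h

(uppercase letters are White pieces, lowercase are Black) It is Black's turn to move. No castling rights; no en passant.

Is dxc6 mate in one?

no

After dxc6: white king on d8; in check: no.
White is not in check, so this cannot be checkmate.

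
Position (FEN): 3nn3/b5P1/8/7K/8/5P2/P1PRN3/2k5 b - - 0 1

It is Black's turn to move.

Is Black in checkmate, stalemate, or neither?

neither

Black to move; black king on c1.
In check: yes, from the white knight on e2.
King squares — b1: available; d1: attacked by Rd2; b2: available; c2: attacked by Rd2; d2: available.
Legal moves for Black: Kxd2, Kb2, Kb1.
Black is in check but has 3 legal moves → neither.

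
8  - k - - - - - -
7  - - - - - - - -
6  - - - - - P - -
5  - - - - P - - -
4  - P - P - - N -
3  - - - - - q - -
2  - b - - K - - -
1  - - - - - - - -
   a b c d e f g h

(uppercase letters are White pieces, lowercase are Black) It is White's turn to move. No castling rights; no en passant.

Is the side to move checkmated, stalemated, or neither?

White to move; white king on e2.
In check: yes, from the black queen on f3.
Legal moves for White: Kxf3, Kd2, Ke1.
White is in check but has 3 legal moves → neither.

neither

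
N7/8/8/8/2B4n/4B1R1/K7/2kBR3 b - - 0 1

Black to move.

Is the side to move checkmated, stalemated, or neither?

checkmate

Black to move; black king on c1.
In check: yes, from the white bishop on e3.
King squares — b1: attacked by Ka2; d1: attacked by Re1; b2: attacked by Ka2; c2: attacked by Bd1; d2: attacked by Be3.
Legal moves for Black: none.
In check with no legal moves → checkmate.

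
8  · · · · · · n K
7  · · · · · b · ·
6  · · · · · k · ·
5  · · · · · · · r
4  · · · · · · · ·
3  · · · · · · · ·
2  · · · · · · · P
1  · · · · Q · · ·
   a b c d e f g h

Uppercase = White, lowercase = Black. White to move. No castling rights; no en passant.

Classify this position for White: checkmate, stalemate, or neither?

White to move; white king on h8.
In check: yes, from the black rook on h5.
King squares — g7: attacked by Kf6; h7: attacked by Rh5; g8: attacked by Bf7.
Legal moves for White: none.
In check with no legal moves → checkmate.

checkmate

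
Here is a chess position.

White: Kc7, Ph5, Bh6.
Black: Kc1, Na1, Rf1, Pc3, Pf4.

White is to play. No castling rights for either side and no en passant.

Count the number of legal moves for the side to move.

12

White to move; king on c7.
In check: no.
Legal moves: Kd8, Kc8, Kb8, Kd7, Kb7, Kd6, Kc6, Kb6, Bf8, Bg7, Bg5, Bxf4+.
Count: 12.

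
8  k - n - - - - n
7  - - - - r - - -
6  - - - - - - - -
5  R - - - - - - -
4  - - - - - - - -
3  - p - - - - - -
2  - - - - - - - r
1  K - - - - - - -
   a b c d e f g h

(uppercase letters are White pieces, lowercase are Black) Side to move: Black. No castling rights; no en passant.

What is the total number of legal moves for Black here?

4

Black to move; king on a8.
In check: yes, from the white rook on a5.
Legal moves: Kb8, Kb7, Na7, Ra7.
Count: 4.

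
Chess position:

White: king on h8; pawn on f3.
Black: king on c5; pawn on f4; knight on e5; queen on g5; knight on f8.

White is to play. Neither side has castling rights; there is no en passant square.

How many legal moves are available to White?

White to move; king on h8.
In check: no.
Legal moves: none.
Count: 0.

0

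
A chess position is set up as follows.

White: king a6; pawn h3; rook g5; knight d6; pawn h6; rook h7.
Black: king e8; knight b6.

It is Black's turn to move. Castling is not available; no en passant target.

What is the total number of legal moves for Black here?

2

Black to move; king on e8.
In check: yes, from the white knight on d6.
Legal moves: Kf8, Kd8.
Count: 2.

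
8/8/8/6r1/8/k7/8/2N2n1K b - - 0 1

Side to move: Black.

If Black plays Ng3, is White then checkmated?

no

After Ng3: white king on h1; in check: yes, from the black knight on g3.
White has 3 legal replies: Kh2, Kg2, Kg1.
In check but a legal move exists → not checkmate.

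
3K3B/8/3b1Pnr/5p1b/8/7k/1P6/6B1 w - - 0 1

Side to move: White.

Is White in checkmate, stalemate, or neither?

neither

White to move; white king on d8.
In check: no.
Legal moves for White: Bg7, Ke8, Kc8, Kd7, Ba7, Bb6, Bc5, Bd4, Be3, Bh2, Bf2, f7, b3, b4.
White has 14 legal moves and is not in check → neither.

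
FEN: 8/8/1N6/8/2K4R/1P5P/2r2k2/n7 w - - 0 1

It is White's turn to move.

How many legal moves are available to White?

5

White to move; king on c4.
In check: yes, from the black rook on c2.
Legal moves: Kd5, Kb5, Kd4, Kb4, Kd3.
Count: 5.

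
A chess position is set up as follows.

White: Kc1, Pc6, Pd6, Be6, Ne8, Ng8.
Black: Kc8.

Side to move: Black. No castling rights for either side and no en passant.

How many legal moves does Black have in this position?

2

Black to move; king on c8.
In check: yes, from the white bishop on e6.
Legal moves: Kd8, Kb8.
Count: 2.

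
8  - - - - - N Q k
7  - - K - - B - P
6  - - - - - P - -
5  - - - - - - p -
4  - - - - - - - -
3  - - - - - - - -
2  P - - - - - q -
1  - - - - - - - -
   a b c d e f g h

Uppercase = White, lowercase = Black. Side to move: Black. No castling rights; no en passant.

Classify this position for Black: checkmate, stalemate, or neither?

checkmate

Black to move; black king on h8.
In check: yes, from the white queen on g8.
King squares — g7: attacked by Pf6; h7: attacked by Nf8; g8: attacked by Bf7.
Legal moves for Black: none.
In check with no legal moves → checkmate.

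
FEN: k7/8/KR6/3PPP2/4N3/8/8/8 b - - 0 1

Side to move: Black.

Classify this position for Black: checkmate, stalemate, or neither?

Black to move; black king on a8.
In check: no.
King squares — a7: attacked by Ka6; b7: attacked by Ka6; b8: attacked by Rb6.
Legal moves for Black: none.
Not in check and no legal moves → stalemate.

stalemate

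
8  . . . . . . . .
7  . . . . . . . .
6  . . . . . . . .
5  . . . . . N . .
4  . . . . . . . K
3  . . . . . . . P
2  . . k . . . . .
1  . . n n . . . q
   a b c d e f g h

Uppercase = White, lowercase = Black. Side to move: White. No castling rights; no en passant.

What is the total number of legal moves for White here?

White to move; king on h4.
In check: no.
Legal moves: Ng7, Ne7, Nh6, Nd6, Nd4+, Ng3, Ne3+, Kh5, Kg5, Kg4, Kg3.
Count: 11.

11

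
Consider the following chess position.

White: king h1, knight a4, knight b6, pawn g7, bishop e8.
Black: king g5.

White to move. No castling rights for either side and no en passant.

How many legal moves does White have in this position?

White to move; king on h1.
In check: no.
Legal moves: Bf7, Bd7, Bg6, Bc6, Bh5, Bb5, Nc8, Na8, Nd7, Nd5, Nc4, Nc5, Nc3, Nb2, Kh2, Kg2, Kg1, g8=Q+, g8=R+, g8=B, g8=N.
Count: 21.

21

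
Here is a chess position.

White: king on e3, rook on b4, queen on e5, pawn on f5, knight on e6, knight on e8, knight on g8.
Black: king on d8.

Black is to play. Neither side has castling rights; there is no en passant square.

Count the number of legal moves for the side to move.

3

Black to move; king on d8.
In check: yes, from the white knight on e6.
Legal moves: Kxe8, Kc8, Kd7.
Count: 3.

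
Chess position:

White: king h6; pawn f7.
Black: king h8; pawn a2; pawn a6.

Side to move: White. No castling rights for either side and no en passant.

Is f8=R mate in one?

yes

After f8=R: black king on h8; in check: yes, from the white rook on f8.
King squares — g7: attacked by Kh6; h7: attacked by Kh6; g8: attacked by Rf8.
Black has no legal moves → checkmate.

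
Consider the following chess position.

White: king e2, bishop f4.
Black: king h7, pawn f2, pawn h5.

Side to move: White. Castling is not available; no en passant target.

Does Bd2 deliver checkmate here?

no

After Bd2: black king on h7; in check: no.
Black is not in check, so this cannot be checkmate.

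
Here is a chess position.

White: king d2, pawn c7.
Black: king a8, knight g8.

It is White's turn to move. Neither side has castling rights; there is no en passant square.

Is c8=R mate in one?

After c8=R: black king on a8; in check: yes, from the white rook on c8.
Black has 2 legal replies: Kb7, Ka7.
In check but a legal move exists → not checkmate.

no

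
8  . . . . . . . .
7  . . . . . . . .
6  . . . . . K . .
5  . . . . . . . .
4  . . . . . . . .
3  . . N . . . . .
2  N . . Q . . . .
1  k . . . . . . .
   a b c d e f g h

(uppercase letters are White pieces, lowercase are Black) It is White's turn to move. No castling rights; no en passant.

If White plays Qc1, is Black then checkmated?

After Qc1: black king on a1; in check: yes, from the white queen on c1.
King squares — b1: attacked by Qc1; a2: attacked by Nc3; b2: attacked by Qc1.
Black has no legal moves → checkmate.

yes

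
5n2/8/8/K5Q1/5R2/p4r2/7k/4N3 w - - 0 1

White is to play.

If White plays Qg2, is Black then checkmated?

After Qg2: black king on h2; in check: yes, from the white queen on g2.
King squares — g1: attacked by Qg2; h1: attacked by Qg2; g2: attacked by Ne1; g3: attacked by Qg2; h3: attacked by Qg2.
Black has no legal moves → checkmate.

yes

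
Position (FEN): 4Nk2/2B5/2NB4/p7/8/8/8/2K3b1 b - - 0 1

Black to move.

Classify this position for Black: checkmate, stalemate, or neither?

neither

Black to move; black king on f8.
In check: yes, from the white bishop on d6.
Legal moves for Black: Kg8, Kxe8, Kf7.
Black is in check but has 3 legal moves → neither.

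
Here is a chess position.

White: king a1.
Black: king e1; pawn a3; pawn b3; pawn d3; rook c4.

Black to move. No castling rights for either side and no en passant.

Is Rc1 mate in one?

yes

After Rc1: white king on a1; in check: yes, from the black rook on c1.
King squares — b1: attacked by Rc1; a2: attacked by Pb3; b2: attacked by Pa3.
White has no legal moves → checkmate.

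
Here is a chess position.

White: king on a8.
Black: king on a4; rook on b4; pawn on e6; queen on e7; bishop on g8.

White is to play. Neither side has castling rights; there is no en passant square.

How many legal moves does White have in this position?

White to move; king on a8.
In check: no.
Legal moves: none.
Count: 0.

0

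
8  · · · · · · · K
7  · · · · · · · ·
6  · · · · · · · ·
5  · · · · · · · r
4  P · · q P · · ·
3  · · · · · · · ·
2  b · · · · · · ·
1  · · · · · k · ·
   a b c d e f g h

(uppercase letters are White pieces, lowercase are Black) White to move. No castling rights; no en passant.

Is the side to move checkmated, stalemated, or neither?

checkmate

White to move; white king on h8.
In check: yes, from the black queen on d4 and the black rook on h5.
King squares — g7: attacked by Qd4; h7: attacked by Rh5; g8: attacked by Ba2.
Legal moves for White: none.
In check with no legal moves → checkmate.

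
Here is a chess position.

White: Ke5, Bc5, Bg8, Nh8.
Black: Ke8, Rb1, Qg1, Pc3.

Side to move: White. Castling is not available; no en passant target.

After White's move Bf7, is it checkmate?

no

After Bf7: black king on e8; in check: yes, from the white bishop on f7.
Black has 2 legal replies: Kd8, Kd7.
In check but a legal move exists → not checkmate.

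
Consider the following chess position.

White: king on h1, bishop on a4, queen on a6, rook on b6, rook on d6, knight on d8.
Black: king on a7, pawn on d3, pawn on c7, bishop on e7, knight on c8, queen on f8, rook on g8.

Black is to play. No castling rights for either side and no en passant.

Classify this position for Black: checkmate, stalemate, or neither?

Black to move; black king on a7.
In check: yes, from the white queen on a6.
King squares — a6: attacked by Rb6; b6: attacked by Qa6; b7: attacked by Qa6; a8: attacked by Qa6; b8: attacked by Rb6.
Legal moves for Black: none.
In check with no legal moves → checkmate.

checkmate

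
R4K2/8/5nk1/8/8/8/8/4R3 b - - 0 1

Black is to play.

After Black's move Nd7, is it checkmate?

After Nd7: white king on f8; in check: yes, from the black knight on d7.
White has 3 legal replies: Kg8, Ke8, Ke7.
In check but a legal move exists → not checkmate.

no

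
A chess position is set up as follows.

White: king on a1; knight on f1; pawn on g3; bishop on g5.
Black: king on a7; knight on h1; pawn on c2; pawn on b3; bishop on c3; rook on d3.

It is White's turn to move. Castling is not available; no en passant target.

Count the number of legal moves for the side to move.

0

White to move; king on a1.
In check: yes, from the black bishop on c3.
Legal moves: none.
Count: 0.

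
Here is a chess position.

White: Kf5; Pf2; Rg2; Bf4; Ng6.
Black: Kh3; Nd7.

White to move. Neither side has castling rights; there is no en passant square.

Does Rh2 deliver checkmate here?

After Rh2: black king on h3; in check: yes, from the white rook on h2.
King squares — g2: attacked by Rh2; h2: attacked by Bf4; g3: attacked by Pf2; g4: attacked by Kf5; h4: attacked by Rh2.
Black has no legal moves → checkmate.

yes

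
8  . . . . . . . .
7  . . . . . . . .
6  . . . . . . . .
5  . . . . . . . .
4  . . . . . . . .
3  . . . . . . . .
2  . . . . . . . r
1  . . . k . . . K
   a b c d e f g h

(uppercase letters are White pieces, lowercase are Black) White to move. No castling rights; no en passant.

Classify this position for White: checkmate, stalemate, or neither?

neither

White to move; white king on h1.
In check: yes, from the black rook on h2.
Legal moves for White: Kxh2, Kg1.
White is in check but has 2 legal moves → neither.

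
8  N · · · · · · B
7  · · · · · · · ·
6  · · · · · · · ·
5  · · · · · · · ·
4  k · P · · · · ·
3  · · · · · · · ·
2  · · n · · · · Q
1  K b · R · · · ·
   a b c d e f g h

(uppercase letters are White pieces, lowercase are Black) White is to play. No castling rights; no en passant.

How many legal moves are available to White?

3

White to move; king on a1.
In check: yes, from the black knight on c2.
Legal moves: Kb2, Kxb1, Qxc2+.
Count: 3.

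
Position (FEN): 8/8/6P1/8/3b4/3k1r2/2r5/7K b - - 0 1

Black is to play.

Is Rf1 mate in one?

yes

After Rf1: white king on h1; in check: yes, from the black rook on f1.
King squares — g1: attacked by Rf1; g2: attacked by Rc2; h2: attacked by Rc2.
White has no legal moves → checkmate.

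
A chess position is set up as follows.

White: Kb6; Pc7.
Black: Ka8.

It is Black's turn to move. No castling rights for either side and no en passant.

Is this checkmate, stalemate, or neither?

Black to move; black king on a8.
In check: no.
King squares — a7: attacked by Kb6; b7: attacked by Kb6; b8: attacked by Pc7.
Legal moves for Black: none.
Not in check and no legal moves → stalemate.

stalemate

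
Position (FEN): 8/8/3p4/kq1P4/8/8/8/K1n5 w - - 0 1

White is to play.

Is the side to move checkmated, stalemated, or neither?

White to move; white king on a1.
In check: no.
King squares — b1: attacked by Qb5; a2: attacked by Nc1; b2: attacked by Qb5.
Legal moves for White: none.
Not in check and no legal moves → stalemate.

stalemate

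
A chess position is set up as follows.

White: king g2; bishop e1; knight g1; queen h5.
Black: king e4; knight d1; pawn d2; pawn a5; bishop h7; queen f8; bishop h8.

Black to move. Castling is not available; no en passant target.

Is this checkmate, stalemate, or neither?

Black to move; black king on e4.
In check: no.
Legal moves for Black include: Bg7, Bf6, Be5, Bd4, Bc3, Bb2, Ba1, Qg8+, Qe8, Qd8, Qc8, Qb8, Qa8, Qg7+, Qf7, Qe7, Qh6, Qf6, ... (list truncated; more exist).
Black has legal moves and is not in check → neither.

neither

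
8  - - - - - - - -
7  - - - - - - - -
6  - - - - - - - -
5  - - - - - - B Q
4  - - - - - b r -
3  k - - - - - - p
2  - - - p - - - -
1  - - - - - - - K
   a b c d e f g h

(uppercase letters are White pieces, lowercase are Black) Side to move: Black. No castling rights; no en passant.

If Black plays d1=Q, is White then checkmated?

yes

After d1=Q: white king on h1; in check: yes, from the black queen on d1.
King squares — g1: attacked by Qd1; g2: attacked by Ph3; h2: attacked by Bf4.
White has no legal moves → checkmate.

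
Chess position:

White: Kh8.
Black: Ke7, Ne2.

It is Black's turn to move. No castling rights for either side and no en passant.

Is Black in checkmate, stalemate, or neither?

neither

Black to move; black king on e7.
In check: no.
Legal moves for Black: Kf8, Ke8, Kd8, Kf7, Kd7, Kf6, Ke6, Kd6, Nf4, Nd4, Ng3, Nc3, Ng1, Nc1.
Black has 14 legal moves and is not in check → neither.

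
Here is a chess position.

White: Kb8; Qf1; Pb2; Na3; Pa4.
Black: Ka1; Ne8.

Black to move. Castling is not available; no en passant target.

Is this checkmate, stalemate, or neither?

Black to move; black king on a1.
In check: yes, from the white queen on f1.
King squares — b1: attacked by Qf1; a2: available; b2: available.
Legal moves for Black: Kxb2, Ka2.
Black is in check but has 2 legal moves → neither.

neither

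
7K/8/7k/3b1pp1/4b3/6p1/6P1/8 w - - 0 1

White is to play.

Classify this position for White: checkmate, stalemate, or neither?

stalemate

White to move; white king on h8.
In check: no.
King squares — g7: attacked by Kh6; h7: attacked by Kh6; g8: attacked by Bd5.
Legal moves for White: none.
Not in check and no legal moves → stalemate.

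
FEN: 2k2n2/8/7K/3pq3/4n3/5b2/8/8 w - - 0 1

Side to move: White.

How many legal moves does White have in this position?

0

White to move; king on h6.
In check: no.
Legal moves: none.
Count: 0.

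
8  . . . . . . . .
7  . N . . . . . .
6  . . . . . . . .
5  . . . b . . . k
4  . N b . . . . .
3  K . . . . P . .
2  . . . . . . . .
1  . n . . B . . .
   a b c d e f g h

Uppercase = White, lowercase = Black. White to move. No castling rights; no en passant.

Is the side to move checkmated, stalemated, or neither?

neither

White to move; white king on a3.
In check: yes, from the black knight on b1.
King squares — a2: attacked by Bc4; b2: available; b3: attacked by Bc4; a4: available; b4: own knight.
Legal moves for White: Ka4, Kb2.
White is in check but has 2 legal moves → neither.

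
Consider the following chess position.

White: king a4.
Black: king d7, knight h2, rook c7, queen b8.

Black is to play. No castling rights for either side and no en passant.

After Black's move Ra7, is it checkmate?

yes

After Ra7: white king on a4; in check: yes, from the black rook on a7.
King squares — a3: attacked by Ra7; b3: attacked by Qb8; b4: attacked by Qb8; a5: attacked by Ra7; b5: attacked by Qb8.
White has no legal moves → checkmate.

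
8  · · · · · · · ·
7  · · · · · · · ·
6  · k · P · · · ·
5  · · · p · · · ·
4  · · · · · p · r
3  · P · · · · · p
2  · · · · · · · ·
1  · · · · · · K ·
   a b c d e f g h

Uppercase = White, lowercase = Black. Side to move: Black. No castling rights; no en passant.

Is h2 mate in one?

After h2: white king on g1; in check: yes, from the black pawn on h2.
White has 4 legal replies: Kg2, Kf2, Kh1, Kf1.
In check but a legal move exists → not checkmate.

no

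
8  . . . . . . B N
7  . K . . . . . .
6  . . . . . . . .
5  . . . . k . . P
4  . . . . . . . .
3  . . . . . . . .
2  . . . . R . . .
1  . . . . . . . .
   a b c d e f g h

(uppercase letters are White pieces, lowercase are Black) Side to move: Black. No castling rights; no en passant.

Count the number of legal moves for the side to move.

5

Black to move; king on e5.
In check: yes, from the white rook on e2.
Legal moves: Kf6, Kd6, Kf5, Kf4, Kd4.
Count: 5.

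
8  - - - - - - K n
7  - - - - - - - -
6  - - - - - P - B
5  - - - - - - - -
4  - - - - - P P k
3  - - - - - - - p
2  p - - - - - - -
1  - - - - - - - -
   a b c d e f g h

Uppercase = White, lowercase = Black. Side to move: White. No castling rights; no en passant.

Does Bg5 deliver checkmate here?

After Bg5: black king on h4; in check: yes, from the white bishop on g5.
Black has 2 legal replies: Kxg4, Kg3.
In check but a legal move exists → not checkmate.

no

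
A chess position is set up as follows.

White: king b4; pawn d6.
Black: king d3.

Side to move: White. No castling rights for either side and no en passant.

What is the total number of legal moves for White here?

7

White to move; king on b4.
In check: no.
Legal moves: Kc5, Kb5, Ka5, Ka4, Kb3, Ka3, d7.
Count: 7.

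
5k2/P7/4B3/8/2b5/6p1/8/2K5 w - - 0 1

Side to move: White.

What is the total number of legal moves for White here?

18

White to move; king on c1.
In check: no.
Legal moves: Bg8, Bc8, Bf7, Bd7, Bf5, Bd5, Bg4, Bxc4, Bh3, Kd2, Kc2, Kb2, Kd1, Kb1, a8=Q+, a8=R+, a8=B, a8=N.
Count: 18.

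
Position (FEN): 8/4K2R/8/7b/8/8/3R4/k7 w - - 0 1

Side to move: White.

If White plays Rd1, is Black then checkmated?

no

After Rd1: black king on a1; in check: yes, from the white rook on d1.
Black has 3 legal replies: Kb2, Ka2, Bxd1.
In check but a legal move exists → not checkmate.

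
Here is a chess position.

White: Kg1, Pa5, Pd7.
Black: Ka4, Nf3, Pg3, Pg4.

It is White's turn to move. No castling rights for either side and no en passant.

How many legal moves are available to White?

White to move; king on g1.
In check: yes, from the black knight on f3.
Legal moves: Kg2, Kh1, Kf1.
Count: 3.

3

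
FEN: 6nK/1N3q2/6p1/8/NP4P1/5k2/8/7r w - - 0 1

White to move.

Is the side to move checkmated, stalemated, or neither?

White to move; white king on h8.
In check: yes, from the black rook on h1.
King squares — g7: attacked by Qf7; h7: attacked by Rh1; g8: attacked by Qf7.
Legal moves for White: none.
In check with no legal moves → checkmate.

checkmate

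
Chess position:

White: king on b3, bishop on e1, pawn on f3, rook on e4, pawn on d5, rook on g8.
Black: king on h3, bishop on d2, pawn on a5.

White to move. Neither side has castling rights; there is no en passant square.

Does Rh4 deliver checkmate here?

After Rh4: black king on h3; in check: yes, from the white rook on h4.
King squares — g2: attacked by Rg8; h2: attacked by Rh4; g3: attacked by Be1; g4: attacked by Pf3; h4: attacked by Be1.
Black has no legal moves → checkmate.

yes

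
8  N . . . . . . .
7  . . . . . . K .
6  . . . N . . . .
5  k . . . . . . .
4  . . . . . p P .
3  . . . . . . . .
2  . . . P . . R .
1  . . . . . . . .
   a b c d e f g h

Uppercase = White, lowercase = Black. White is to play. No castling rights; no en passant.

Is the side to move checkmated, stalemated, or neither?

White to move; white king on g7.
In check: no.
Legal moves for White include: Nc7, Nb6, Kh8, Kg8, Kf8, Kh7, Kf7, Kh6, Kg6, Kf6, Ne8, Nc8, Nf7, Nb7+, Nf5, Nb5, Ne4, Nc4+, ... (list truncated; more exist).
White has legal moves and is not in check → neither.

neither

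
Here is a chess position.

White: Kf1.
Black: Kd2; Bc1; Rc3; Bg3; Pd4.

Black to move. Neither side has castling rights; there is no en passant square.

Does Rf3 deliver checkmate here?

After Rf3: white king on f1; in check: yes, from the black rook on f3.
White has 2 legal replies: Kg2, Kg1.
In check but a legal move exists → not checkmate.

no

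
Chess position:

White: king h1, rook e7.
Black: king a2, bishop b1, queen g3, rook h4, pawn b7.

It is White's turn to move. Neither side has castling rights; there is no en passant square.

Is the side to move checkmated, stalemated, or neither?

checkmate

White to move; white king on h1.
In check: yes, from the black rook on h4.
King squares — g1: attacked by Qg3; g2: attacked by Qg3; h2: attacked by Qg3.
Legal moves for White: none.
In check with no legal moves → checkmate.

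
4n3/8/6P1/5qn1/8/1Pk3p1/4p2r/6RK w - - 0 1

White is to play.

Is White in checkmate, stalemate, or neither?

checkmate

White to move; white king on h1.
In check: yes, from the black rook on h2.
King squares — g1: own rook; g2: attacked by Rh2; h2: attacked by Pg3.
Legal moves for White: none.
In check with no legal moves → checkmate.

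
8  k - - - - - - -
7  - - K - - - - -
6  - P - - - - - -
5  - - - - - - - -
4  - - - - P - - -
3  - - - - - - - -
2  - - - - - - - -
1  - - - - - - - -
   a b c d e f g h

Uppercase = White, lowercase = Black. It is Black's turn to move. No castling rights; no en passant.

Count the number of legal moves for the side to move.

0

Black to move; king on a8.
In check: no.
Legal moves: none.
Count: 0.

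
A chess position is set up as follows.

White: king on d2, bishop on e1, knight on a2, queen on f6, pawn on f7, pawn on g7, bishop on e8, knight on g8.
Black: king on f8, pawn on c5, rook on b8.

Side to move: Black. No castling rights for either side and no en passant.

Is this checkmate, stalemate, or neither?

checkmate

Black to move; black king on f8.
In check: yes, from the white pawn on g7.
King squares — e7: attacked by Qf6; f7: attacked by Qf6; g7: attacked by Qf6; e8: attacked by Pf7; g8: attacked by Pf7.
Legal moves for Black: none.
In check with no legal moves → checkmate.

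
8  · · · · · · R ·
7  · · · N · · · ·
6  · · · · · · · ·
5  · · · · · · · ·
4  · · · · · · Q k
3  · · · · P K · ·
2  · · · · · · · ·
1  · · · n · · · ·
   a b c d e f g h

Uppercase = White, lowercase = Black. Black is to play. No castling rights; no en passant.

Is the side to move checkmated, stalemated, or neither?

Black to move; black king on h4.
In check: yes, from the white queen on g4.
King squares — g3: attacked by Kf3; h3: attacked by Qg4; g4: attacked by Kf3; g5: attacked by Qg4; h5: attacked by Qg4.
Legal moves for Black: none.
In check with no legal moves → checkmate.

checkmate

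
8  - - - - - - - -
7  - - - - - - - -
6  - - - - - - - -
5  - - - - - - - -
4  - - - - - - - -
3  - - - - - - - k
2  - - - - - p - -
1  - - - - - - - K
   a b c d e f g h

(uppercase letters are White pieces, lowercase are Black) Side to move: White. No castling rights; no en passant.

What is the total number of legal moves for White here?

White to move; king on h1.
In check: no.
Legal moves: none.
Count: 0.

0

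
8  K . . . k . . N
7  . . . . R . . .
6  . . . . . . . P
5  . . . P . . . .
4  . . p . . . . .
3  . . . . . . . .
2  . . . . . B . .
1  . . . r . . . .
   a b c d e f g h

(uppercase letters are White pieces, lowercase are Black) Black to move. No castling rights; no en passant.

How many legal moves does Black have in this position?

3

Black to move; king on e8.
In check: yes, from the white rook on e7.
Legal moves: Kf8, Kd8, Kxe7.
Count: 3.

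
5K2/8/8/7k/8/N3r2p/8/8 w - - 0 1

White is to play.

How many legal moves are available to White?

7

White to move; king on f8.
In check: no.
Legal moves: Kg8, Kg7, Kf7, Nb5, Nc4, Nc2, Nb1.
Count: 7.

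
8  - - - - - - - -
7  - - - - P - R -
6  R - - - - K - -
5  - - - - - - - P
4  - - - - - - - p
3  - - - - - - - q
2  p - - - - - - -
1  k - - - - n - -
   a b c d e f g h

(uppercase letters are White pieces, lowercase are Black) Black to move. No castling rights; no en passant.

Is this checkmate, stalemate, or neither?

Black to move; black king on a1.
In check: no.
Legal moves for Black include: Qc8, Qd7, Qe6+, Qf5+, Qg4, Qg3, Qf3+, Qe3, Qd3, Qc3+, Qb3, Qa3, Qh2, Qg2, Qh1, Ng3, Ne3, Nh2, ... (list truncated; more exist).
Black has legal moves and is not in check → neither.

neither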